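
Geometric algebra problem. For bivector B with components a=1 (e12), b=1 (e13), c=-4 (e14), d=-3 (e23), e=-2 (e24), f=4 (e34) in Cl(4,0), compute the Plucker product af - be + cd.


Plucker relation: af - be + cd
a*f = 1*4 = 4
b*e = 1*(-2) = -2
c*d = (-4)*(-3) = 12
af - be + cd = 4 - (-2) + 12
= 18


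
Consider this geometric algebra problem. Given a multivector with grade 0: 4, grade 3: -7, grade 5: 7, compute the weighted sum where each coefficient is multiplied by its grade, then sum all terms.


Grade-weighted sum = sum of grade_k * coefficient_k
0*4 = 0
3*(-7) = -21
5*7 = 35
Total = 0 + (-21) + 35 = 14


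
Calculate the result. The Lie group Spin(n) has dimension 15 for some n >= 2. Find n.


dim Spin(n) = dim so(n) = n(n-1)/2.
Solve n(n-1)/2 = 15, i.e. n^2 - n - 30 = 0.
Discriminant = 1 + 8*15 = 121
n = (1 + sqrt(121))/2 = (1 + 11)/2 = 6


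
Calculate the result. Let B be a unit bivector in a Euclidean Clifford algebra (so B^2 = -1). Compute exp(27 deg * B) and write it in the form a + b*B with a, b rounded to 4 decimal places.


For a unit bivector B with B^2 = -1, the exponential series gives
e^(theta*B) = cos(theta) + sin(theta)*B (the GA analogue of Euler's formula).
theta = 27 degrees = 0.471239 rad
cos(27 deg) = 0.8910
sin(27 deg) = 0.4540
exp(theta*B) = 0.8910 + 0.4540*B


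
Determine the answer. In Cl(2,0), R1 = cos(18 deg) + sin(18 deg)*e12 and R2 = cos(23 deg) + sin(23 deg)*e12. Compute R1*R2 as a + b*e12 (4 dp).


Same-plane rotors commute and their half-angles add:
R1*R2 = cos(a1 + a2) + sin(a1 + a2)*e12.
a1 + a2 = 18 + 23 = 41 deg
cos(41 deg) = 0.7547
sin(41 deg) = 0.6561
R1*R2 = 0.7547 + 0.6561*e12


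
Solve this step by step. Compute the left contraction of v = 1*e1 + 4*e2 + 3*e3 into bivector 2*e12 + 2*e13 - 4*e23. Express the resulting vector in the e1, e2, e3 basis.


Left contraction v _| B = <vB>_1 (grade-1 part of the geometric product vB).
Using e1_|e12 = e2, e2_|e12 = -e1, e1_|e13 = e3, e3_|e13 = -e1, e2_|e23 = e3, e3_|e23 = -e2:
e1 coeff: -v2*b12 - v3*b13 = -(4)*(2) - (3)*(2) = -14
e2 coeff: v1*b12 - v3*b23 = (1)*(2) - (3)*(-4) = 14
e3 coeff: v1*b13 + v2*b23 = (1)*(2) + (4)*(-4) = -14
v _| B = -14*e1 + 14*e2 - 14*e3


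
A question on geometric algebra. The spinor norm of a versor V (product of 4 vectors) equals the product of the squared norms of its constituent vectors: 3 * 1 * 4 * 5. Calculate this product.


Spinor norm N(V) = |v1|^2 * |v2|^2 * ... * |v4|^2
= 3 * 1 * 4 * 5
Running product: 3, 3, 12, 60
N(V) = 60


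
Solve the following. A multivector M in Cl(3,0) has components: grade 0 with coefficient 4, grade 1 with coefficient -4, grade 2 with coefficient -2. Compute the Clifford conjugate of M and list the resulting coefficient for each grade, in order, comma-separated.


Clifford conjugate sign for grade k: (-1)^(k(k+1)/2)
Grade 0: (-1)^(0*1/2) = (-1)^0 = 1, coeff 4 -> 4
Grade 1: (-1)^(1*2/2) = (-1)^1 = -1, coeff -4 -> 4
Grade 2: (-1)^(2*3/2) = (-1)^3 = -1, coeff -2 -> 2
Conjugated coefficients: 4, 4, 2


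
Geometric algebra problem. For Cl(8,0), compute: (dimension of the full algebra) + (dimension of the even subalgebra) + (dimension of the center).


n = 8 + 0 = 8
Total dim = 2^8 = 256
Even subalgebra dim = 2^7 = 128
n is even, so center dim = 1
Sum = 256 + 128 + 1 = 385


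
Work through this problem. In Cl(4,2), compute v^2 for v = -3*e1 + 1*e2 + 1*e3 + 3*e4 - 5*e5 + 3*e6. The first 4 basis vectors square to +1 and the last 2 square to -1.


v^2 = sum of c_i^2 * e_i^2
Positive signature terms (e_i^2 = +1): (-3)^2 + 1^2 + 1^2 + 3^2 = 20
Negative signature terms (e_j^2 = -1): (-5)^2 + 3^2 = 34
v^2 = 20 - 34 = -14


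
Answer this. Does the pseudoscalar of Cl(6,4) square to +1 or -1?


The pseudoscalar I = e1...e_n (product of all n generators) of Cl(p,q) satisfies I^2 = (-1)^(q + n(n-1)/2).
p = 6, q = 4, n = p + q = 10
n(n-1)/2 = 10 * 9 / 2 = 45
Exponent = q + n(n-1)/2 = 4 + 45 = 49
I^2 = (-1)^49 = -1


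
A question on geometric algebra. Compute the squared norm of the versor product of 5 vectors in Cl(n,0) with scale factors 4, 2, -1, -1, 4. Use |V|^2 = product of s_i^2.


Each vector v_i has |v_i|^2 = s_i^2
Squared scales: 4^2 = 16, 2^2 = 4, (-1)^2 = 1, (-1)^2 = 1, 4^2 = 16
|V|^2 = 16 * 4 * 1 * 1 * 16
= 1024


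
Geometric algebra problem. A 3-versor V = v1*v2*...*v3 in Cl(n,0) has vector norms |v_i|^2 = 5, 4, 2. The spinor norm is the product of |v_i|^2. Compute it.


Spinor norm N(V) = |v1|^2 * |v2|^2 * ... * |v3|^2
= 5 * 4 * 2
Running product: 5, 20, 40
N(V) = 40


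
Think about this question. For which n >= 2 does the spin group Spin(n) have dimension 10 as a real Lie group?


dim Spin(n) = dim so(n) = n(n-1)/2.
Solve n(n-1)/2 = 10, i.e. n^2 - n - 20 = 0.
Discriminant = 1 + 8*10 = 81
n = (1 + sqrt(81))/2 = (1 + 9)/2 = 5


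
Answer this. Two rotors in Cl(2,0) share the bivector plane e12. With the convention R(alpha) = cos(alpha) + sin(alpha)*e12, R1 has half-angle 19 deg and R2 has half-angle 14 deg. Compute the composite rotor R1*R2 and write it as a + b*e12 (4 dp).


Same-plane rotors commute and their half-angles add:
R1*R2 = cos(a1 + a2) + sin(a1 + a2)*e12.
a1 + a2 = 19 + 14 = 33 deg
cos(33 deg) = 0.8387
sin(33 deg) = 0.5446
R1*R2 = 0.8387 + 0.5446*e12


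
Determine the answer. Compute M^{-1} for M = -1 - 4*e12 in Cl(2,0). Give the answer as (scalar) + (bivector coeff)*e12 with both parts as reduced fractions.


M = -1 - 4*e12, where e12^2 = -1.
Since M commutes with its reverse ~M = a - b*e12, M * ~M = a^2 - b^2*e12^2 = a^2 + b^2.
So M^{-1} = ~M / (a^2 + b^2) = (a - b*e12)/(a^2 + b^2).
a^2 + b^2 = 1 + 16 = 17
Scalar part = -1/17 = -1/17
Bivector coeff = 4/17 = 4/17
M^{-1} = -1/17 + 4/17*e12


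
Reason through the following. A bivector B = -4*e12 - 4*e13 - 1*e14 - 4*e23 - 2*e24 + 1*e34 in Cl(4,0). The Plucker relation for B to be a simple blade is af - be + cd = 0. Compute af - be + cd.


Plucker relation: af - be + cd
a*f = (-4)*1 = -4
b*e = (-4)*(-2) = 8
c*d = (-1)*(-4) = 4
af - be + cd = -4 - 8 + 4
= -8


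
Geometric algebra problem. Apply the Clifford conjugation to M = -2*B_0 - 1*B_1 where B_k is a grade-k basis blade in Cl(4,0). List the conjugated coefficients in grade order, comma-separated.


Clifford conjugate sign for grade k: (-1)^(k(k+1)/2)
Grade 0: (-1)^(0*1/2) = (-1)^0 = 1, coeff -2 -> -2
Grade 1: (-1)^(1*2/2) = (-1)^1 = -1, coeff -1 -> 1
Conjugated coefficients: -2, 1


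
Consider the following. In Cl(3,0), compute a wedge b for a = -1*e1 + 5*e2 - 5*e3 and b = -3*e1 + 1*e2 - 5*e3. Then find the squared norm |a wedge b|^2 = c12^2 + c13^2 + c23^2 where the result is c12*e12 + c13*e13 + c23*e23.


a wedge b = (a1*b2 - a2*b1)*e12 + (a1*b3 - a3*b1)*e13 + (a2*b3 - a3*b2)*e23
e12 coeff: (-1)*1 - 5*(-3) = -1 - (-15) = 14
e13 coeff: (-1)*(-5) - (-5)*(-3) = 5 - 15 = -10
e23 coeff: 5*(-5) - (-5)*1 = -25 - (-5) = -20
|a wedge b|^2 = 14^2 + (-10)^2 + (-20)^2
= 196 + 100 + 400
= 696


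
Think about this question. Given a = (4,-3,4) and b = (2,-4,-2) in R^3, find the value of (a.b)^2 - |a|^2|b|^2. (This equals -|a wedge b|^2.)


a . b = 4*2 + (-3)*(-4) + 4*(-2)
= 8 + 12 + (-8) = 12
|a|^2 = 4^2 + (-3)^2 + 4^2 = 41
|b|^2 = 2^2 + (-4)^2 + (-2)^2 = 24
(a.b)^2 = 12^2 = 144
|a|^2 * |b|^2 = 41 * 24 = 984
Result = 144 - 984 = -840


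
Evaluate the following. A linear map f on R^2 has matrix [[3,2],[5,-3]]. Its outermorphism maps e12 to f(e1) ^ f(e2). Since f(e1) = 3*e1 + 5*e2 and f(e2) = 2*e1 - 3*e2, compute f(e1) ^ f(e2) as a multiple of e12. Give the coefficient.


The outermorphism of a linear map f sends e1^e2 to f(e1)^f(e2).
f(e1) = 3*e1 + 5*e2
f(e2) = 2*e1 - 3*e2
f(e1) ^ f(e2) = (3*e1 + 5*e2) ^ (2*e1 - 3*e2)
= 3*(-3)*e12 + 5*2*e21
= (-9 - 10)*e12
= -19*e12
Coefficient = -19


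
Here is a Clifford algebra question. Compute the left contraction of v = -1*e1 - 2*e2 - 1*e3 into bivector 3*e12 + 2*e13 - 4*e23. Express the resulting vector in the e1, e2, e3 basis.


Left contraction v _| B = <vB>_1 (grade-1 part of the geometric product vB).
Using e1_|e12 = e2, e2_|e12 = -e1, e1_|e13 = e3, e3_|e13 = -e1, e2_|e23 = e3, e3_|e23 = -e2:
e1 coeff: -v2*b12 - v3*b13 = -(-2)*(3) - (-1)*(2) = 8
e2 coeff: v1*b12 - v3*b23 = (-1)*(3) - (-1)*(-4) = -7
e3 coeff: v1*b13 + v2*b23 = (-1)*(2) + (-2)*(-4) = 6
v _| B = 8*e1 - 7*e2 + 6*e3


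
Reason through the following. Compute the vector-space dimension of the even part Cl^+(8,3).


Even subalgebra dimension = 2^(n-1)
n = 8 + 3 = 11
2^(11 - 1) = 2^10 = 1024
Verification: sum of C(11,k) for even k = 1 + 55 + 330 + 462 + 165 + 11 = 1024
Result = 1024


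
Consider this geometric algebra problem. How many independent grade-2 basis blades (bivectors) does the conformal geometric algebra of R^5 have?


The conformal model of R^5 uses Cl(6,1) with m = 5 + 2 = 7 generators.
Number of grade-2 blades = C(m, 2) = C(7, 2)
= 7*6/2 = 21


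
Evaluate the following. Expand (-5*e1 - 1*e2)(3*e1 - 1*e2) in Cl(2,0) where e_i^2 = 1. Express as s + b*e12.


Expand: (-5*e1 - 1*e2)(3*e1 - 1*e2)
= (-5)*3*e1e1 + (-5)*(-1)*e1e2 + (-1)*3*e2e1 + (-1)*(-1)*e2e2
Using e1^2 = e2^2 = 1, e2e1 = -e1e2:
Scalar part s = (-5)*3 + (-1)*(-1) = -15 + 1 = -14
Bivector part b = (-5)*(-1) - (-1)*3 = 5 - (-3) = 8
uv = -14 + 8*e12


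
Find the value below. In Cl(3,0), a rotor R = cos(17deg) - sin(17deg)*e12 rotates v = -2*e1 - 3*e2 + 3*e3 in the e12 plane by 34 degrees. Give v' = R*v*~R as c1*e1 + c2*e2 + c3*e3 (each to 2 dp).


Rotor R = cos(17deg) - sin(17deg)*e12
Rotation angle theta = 2 * 17 = 34 degrees in the e12 plane (e1 -> e2).
The component perpendicular to the plane (e3) is invariant: v'_3 = v3 = 3.00
cos(34deg) = 0.8290, sin(34deg) = 0.5592
v'_1 = v1*cos(theta) - v2*sin(theta) = -2*0.8290 - (-3)*0.5592 = 0.02
v'_2 = v1*sin(theta) + v2*cos(theta) = -2*0.5592 + (-3)*0.8290 = -3.61
v' = 0.02*e1 - 3.61*e2 + 3.00*e3


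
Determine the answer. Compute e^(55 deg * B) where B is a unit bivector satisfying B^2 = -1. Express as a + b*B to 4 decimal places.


For a unit bivector B with B^2 = -1, the exponential series gives
e^(theta*B) = cos(theta) + sin(theta)*B (the GA analogue of Euler's formula).
theta = 55 degrees = 0.959931 rad
cos(55 deg) = 0.5736
sin(55 deg) = 0.8192
exp(theta*B) = 0.5736 + 0.8192*B


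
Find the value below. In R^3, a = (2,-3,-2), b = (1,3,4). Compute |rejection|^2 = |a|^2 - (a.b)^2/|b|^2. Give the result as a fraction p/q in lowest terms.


|a|^2 = 2^2 + (-3)^2 + (-2)^2 = 17
|b|^2 = 1^2 + 3^2 + 4^2 = 26
a . b = 2*1 + (-3)*3 + (-2)*4 = -15
(a.b)^2 = (-15)^2 = 225
|rej|^2 = 17 - 225/26
= (442 - 225)/26
= 217/26
In lowest terms: 217/26


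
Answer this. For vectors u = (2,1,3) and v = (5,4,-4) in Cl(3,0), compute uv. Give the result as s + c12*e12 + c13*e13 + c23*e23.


In Cl(3,0): e_i^2 = 1, e_ie_j = -e_je_i for i != j.
Scalar part = u . v = 2*5 + 1*4 + 3*(-4)
= 10 + 4 + (-12) = 2
e12 coeff = 2*4 - 1*5 = 8 - 5 = 3
e13 coeff = 2*(-4) - 3*5 = -8 - 15 = -23
e23 coeff = 1*(-4) - 3*4 = -4 - 12 = -16
uv = 2 + 3*e12 - 23*e13 - 16*e23


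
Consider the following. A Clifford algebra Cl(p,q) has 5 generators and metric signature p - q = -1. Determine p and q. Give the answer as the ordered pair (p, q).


We need p + q = 5 and p - q = -1.
Adding: 2p = 5 + (-1) = 4, so p = 2.
Then q = 5 - 2 = 3.
(p, q) = (2, 3)


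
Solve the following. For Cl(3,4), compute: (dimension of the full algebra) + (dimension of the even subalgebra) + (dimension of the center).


n = 3 + 4 = 7
Total dim = 2^7 = 128
Even subalgebra dim = 2^6 = 64
n is odd, so center dim = 2
Sum = 128 + 64 + 2 = 194


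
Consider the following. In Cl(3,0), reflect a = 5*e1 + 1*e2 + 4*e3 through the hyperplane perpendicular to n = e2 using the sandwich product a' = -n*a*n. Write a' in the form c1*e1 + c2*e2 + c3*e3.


Reflection formula: a' = -n*a*n, with n = e2 (unit vector, n^2 = 1).
For reflection through hyperplane perp to e2:
The component along e2 flips sign, others stay.
a = (5, 1, 4)
a' = (5, -1, 4)
a' = 5*e1 - 1*e2 + 4*e3


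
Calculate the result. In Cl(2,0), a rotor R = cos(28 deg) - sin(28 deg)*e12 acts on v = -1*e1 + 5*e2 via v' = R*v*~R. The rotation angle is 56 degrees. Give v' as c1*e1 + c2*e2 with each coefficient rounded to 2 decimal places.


Rotor R = cos(28deg) - sin(28deg)*e12
Rotation angle theta = 2 * 28 = 56 degrees
v' = R*v*~R rotates v by theta.
cos(56deg) = 0.5592, sin(56deg) = 0.8290
v'_1 = -1*cos(56deg) - 5*sin(56deg)
= -1*0.5592 - 5*0.8290
= -4.70
v'_2 = -1*sin(56deg) + 5*cos(56deg)
= -1*0.8290 + 5*0.5592
= 1.97
v' = -4.70*e1 + 1.97*e2


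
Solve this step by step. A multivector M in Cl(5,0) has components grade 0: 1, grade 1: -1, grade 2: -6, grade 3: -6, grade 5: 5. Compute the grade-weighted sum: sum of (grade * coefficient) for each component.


Grade-weighted sum = sum of grade_k * coefficient_k
0*1 = 0
1*(-1) = -1
2*(-6) = -12
3*(-6) = -18
5*5 = 25
Total = 0 + (-1) + (-12) + (-18) + 25 = -6


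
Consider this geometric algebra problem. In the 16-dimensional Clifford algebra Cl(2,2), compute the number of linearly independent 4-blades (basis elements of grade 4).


Number of grade-k basis blades in Cl(p,q) with n = p + q is C(n, k).
n = 2 + 2 = 4
C(4, 4) = 4! / (4! * 0!)
= 24 / (24 * 1)
= 1


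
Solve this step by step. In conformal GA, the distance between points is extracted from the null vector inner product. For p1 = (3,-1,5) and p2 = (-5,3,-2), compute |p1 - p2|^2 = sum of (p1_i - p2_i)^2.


p1 - p2 = (8, -4, 7)
|p1 - p2|^2 = 8^2 + (-4)^2 + 7^2
= 64 + 16 + 49
= 129


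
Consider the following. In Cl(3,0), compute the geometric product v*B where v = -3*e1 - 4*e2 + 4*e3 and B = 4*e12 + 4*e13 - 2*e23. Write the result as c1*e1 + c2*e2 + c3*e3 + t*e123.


vB has grade-1 (vector) and grade-3 (trivector) parts: vB = (v _| B) + (v ^ B).
Vector part <vB>_1:
  e1: -v2*b12 - v3*b13 = -(-4)*(4) - (4)*(4) = 0
  e2: v1*b12 - v3*b23 = (-3)*(4) - (4)*(-2) = -4
  e3: v1*b13 + v2*b23 = (-3)*(4) + (-4)*(-2) = -4
Trivector part <vB>_3:
  e123: v1*b23 - v2*b13 + v3*b12 = (-3)*(-2) - (-4)*(4) + (4)*(4) = 38
vB = 0*e1 - 4*e2 - 4*e3 + 38*e123


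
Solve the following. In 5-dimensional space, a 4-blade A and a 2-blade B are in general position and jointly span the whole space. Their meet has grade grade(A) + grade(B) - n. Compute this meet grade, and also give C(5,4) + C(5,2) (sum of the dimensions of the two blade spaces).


Meet grade = grade(A) + grade(B) - n
= 4 + 2 - 5 = 1
C(5,4) = 5
C(5,2) = 10
dim_A + dim_B = 5 + 10 = 15


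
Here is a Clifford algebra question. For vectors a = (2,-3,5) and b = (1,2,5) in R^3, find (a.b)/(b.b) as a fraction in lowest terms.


Projection coefficient = (a . b) / (b . b)
a . b = 2*1 + (-3)*2 + 5*5
= 2 + (-6) + 25 = 21
b . b = 1^2 + 2^2 + 5^2
= 1 + 4 + 25 = 30
Coefficient = 21/30
In lowest terms: 7/10


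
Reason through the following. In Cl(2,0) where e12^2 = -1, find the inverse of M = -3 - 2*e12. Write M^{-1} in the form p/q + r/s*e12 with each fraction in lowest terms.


M = -3 - 2*e12, where e12^2 = -1.
Since M commutes with its reverse ~M = a - b*e12, M * ~M = a^2 - b^2*e12^2 = a^2 + b^2.
So M^{-1} = ~M / (a^2 + b^2) = (a - b*e12)/(a^2 + b^2).
a^2 + b^2 = 9 + 4 = 13
Scalar part = -3/13 = -3/13
Bivector coeff = 2/13 = 2/13
M^{-1} = -3/13 + 2/13*e12


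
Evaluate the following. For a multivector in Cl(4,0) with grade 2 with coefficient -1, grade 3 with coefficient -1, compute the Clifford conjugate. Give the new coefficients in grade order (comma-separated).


Clifford conjugate sign for grade k: (-1)^(k(k+1)/2)
Grade 2: (-1)^(2*3/2) = (-1)^3 = -1, coeff -1 -> 1
Grade 3: (-1)^(3*4/2) = (-1)^6 = 1, coeff -1 -> -1
Conjugated coefficients: 1, -1


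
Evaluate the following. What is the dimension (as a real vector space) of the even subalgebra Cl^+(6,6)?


Even subalgebra dimension = 2^(n-1)
n = 6 + 6 = 12
2^(12 - 1) = 2^11 = 2048
Verification: sum of C(12,k) for even k = 1 + 66 + 495 + 924 + 495 + 66 + 1 = 2048
Result = 2048


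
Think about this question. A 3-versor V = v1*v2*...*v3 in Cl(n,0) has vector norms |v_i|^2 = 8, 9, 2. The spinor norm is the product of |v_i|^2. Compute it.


Spinor norm N(V) = |v1|^2 * |v2|^2 * ... * |v3|^2
= 8 * 9 * 2
Running product: 8, 72, 144
N(V) = 144


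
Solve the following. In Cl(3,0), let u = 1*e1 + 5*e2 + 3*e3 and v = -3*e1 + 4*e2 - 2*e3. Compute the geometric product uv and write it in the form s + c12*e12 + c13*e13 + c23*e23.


In Cl(3,0): e_i^2 = 1, e_ie_j = -e_je_i for i != j.
Scalar part = u . v = 1*(-3) + 5*4 + 3*(-2)
= -3 + 20 + (-6) = 11
e12 coeff = 1*4 - 5*(-3) = 4 - (-15) = 19
e13 coeff = 1*(-2) - 3*(-3) = -2 - (-9) = 7
e23 coeff = 5*(-2) - 3*4 = -10 - 12 = -22
uv = 11 + 19*e12 + 7*e13 - 22*e23


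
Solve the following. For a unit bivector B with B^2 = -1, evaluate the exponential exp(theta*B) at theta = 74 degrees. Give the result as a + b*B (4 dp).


For a unit bivector B with B^2 = -1, the exponential series gives
e^(theta*B) = cos(theta) + sin(theta)*B (the GA analogue of Euler's formula).
theta = 74 degrees = 1.291544 rad
cos(74 deg) = 0.2756
sin(74 deg) = 0.9613
exp(theta*B) = 0.2756 + 0.9613*B


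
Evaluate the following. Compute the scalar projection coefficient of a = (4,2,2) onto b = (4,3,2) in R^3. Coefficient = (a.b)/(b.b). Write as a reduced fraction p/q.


Projection coefficient = (a . b) / (b . b)
a . b = 4*4 + 2*3 + 2*2
= 16 + 6 + 4 = 26
b . b = 4^2 + 3^2 + 2^2
= 16 + 9 + 4 = 29
Coefficient = 26/29
In lowest terms: 26/29


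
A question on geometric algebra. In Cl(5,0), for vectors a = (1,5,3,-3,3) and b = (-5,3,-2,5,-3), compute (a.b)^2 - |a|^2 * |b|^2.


a . b = 1*(-5) + 5*3 + 3*(-2) + (-3)*5 + 3*(-3)
= -5 + 15 + (-6) + (-15) + (-9) = -20
|a|^2 = 1^2 + 5^2 + 3^2 + (-3)^2 + 3^2 = 53
|b|^2 = (-5)^2 + 3^2 + (-2)^2 + 5^2 + (-3)^2 = 72
(a.b)^2 = (-20)^2 = 400
|a|^2 * |b|^2 = 53 * 72 = 3816
Result = 400 - 3816 = -3416


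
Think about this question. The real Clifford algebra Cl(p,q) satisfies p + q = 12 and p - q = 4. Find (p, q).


We need p + q = 12 and p - q = 4.
Adding: 2p = 12 + 4 = 16, so p = 8.
Then q = 12 - 8 = 4.
(p, q) = (8, 4)


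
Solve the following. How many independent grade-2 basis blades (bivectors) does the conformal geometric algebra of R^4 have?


The conformal model of R^4 uses Cl(5,1) with m = 4 + 2 = 6 generators.
Number of grade-2 blades = C(m, 2) = C(6, 2)
= 6*5/2 = 15


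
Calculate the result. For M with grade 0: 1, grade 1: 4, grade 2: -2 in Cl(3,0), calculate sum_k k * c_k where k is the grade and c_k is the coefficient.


Grade-weighted sum = sum of grade_k * coefficient_k
0*1 = 0
1*4 = 4
2*(-2) = -4
Total = 0 + 4 + (-4) = 0


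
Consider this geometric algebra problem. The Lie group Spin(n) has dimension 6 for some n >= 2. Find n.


dim Spin(n) = dim so(n) = n(n-1)/2.
Solve n(n-1)/2 = 6, i.e. n^2 - n - 12 = 0.
Discriminant = 1 + 8*6 = 49
n = (1 + sqrt(49))/2 = (1 + 7)/2 = 4


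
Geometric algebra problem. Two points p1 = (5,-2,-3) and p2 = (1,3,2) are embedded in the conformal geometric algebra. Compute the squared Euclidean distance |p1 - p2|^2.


p1 - p2 = (4, -5, -5)
|p1 - p2|^2 = 4^2 + (-5)^2 + (-5)^2
= 16 + 25 + 25
= 66


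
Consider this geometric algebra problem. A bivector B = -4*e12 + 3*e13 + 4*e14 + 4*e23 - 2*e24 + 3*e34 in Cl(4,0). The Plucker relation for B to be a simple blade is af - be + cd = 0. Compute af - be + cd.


Plucker relation: af - be + cd
a*f = (-4)*3 = -12
b*e = 3*(-2) = -6
c*d = 4*4 = 16
af - be + cd = -12 - (-6) + 16
= 10


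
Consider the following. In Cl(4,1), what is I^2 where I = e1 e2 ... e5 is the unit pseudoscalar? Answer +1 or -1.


The pseudoscalar I = e1...e_n (product of all n generators) of Cl(p,q) satisfies I^2 = (-1)^(q + n(n-1)/2).
p = 4, q = 1, n = p + q = 5
n(n-1)/2 = 5 * 4 / 2 = 10
Exponent = q + n(n-1)/2 = 1 + 10 = 11
I^2 = (-1)^11 = -1


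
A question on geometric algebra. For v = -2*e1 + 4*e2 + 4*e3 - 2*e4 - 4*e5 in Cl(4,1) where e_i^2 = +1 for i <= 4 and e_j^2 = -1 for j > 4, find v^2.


v^2 = sum of c_i^2 * e_i^2
Positive signature terms (e_i^2 = +1): (-2)^2 + 4^2 + 4^2 + (-2)^2 = 40
Negative signature terms (e_j^2 = -1): (-4)^2 = 16
v^2 = 40 - 16 = 24


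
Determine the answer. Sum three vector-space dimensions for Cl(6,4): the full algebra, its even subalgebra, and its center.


n = 6 + 4 = 10
Total dim = 2^10 = 1024
Even subalgebra dim = 2^9 = 512
n is even, so center dim = 1
Sum = 1024 + 512 + 1 = 1537


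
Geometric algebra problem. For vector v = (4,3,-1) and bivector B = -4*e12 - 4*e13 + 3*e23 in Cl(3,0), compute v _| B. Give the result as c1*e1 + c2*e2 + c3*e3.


Left contraction v _| B = <vB>_1 (grade-1 part of the geometric product vB).
Using e1_|e12 = e2, e2_|e12 = -e1, e1_|e13 = e3, e3_|e13 = -e1, e2_|e23 = e3, e3_|e23 = -e2:
e1 coeff: -v2*b12 - v3*b13 = -(3)*(-4) - (-1)*(-4) = 8
e2 coeff: v1*b12 - v3*b23 = (4)*(-4) - (-1)*(3) = -13
e3 coeff: v1*b13 + v2*b23 = (4)*(-4) + (3)*(3) = -7
v _| B = 8*e1 - 13*e2 - 7*e3


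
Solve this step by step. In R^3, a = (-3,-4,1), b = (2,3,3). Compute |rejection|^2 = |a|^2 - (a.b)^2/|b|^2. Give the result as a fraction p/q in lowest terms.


|a|^2 = (-3)^2 + (-4)^2 + 1^2 = 26
|b|^2 = 2^2 + 3^2 + 3^2 = 22
a . b = (-3)*2 + (-4)*3 + 1*3 = -15
(a.b)^2 = (-15)^2 = 225
|rej|^2 = 26 - 225/22
= (572 - 225)/22
= 347/22
In lowest terms: 347/22


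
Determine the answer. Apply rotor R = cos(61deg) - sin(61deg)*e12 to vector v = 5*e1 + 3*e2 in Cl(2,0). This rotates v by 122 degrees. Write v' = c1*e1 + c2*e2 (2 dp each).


Rotor R = cos(61deg) - sin(61deg)*e12
Rotation angle theta = 2 * 61 = 122 degrees
v' = R*v*~R rotates v by theta.
cos(122deg) = -0.5299, sin(122deg) = 0.8480
v'_1 = 5*cos(122deg) - 3*sin(122deg)
= 5*(-0.5299) - 3*0.8480
= -5.19
v'_2 = 5*sin(122deg) + 3*cos(122deg)
= 5*0.8480 + 3*(-0.5299)
= 2.65
v' = -5.19*e1 + 2.65*e2


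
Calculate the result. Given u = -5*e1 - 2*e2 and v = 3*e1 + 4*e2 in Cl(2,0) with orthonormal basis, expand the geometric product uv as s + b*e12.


Expand: (-5*e1 - 2*e2)(3*e1 + 4*e2)
= (-5)*3*e1e1 + (-5)*4*e1e2 + (-2)*3*e2e1 + (-2)*4*e2e2
Using e1^2 = e2^2 = 1, e2e1 = -e1e2:
Scalar part s = (-5)*3 + (-2)*4 = -15 + (-8) = -23
Bivector part b = (-5)*4 - (-2)*3 = -20 - (-6) = -14
uv = -23 - 14*e12


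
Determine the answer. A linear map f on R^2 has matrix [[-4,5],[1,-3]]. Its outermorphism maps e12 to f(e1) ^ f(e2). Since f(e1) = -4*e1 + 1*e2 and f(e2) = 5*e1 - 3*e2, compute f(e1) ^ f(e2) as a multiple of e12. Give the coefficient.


The outermorphism of a linear map f sends e1^e2 to f(e1)^f(e2).
f(e1) = -4*e1 + 1*e2
f(e2) = 5*e1 - 3*e2
f(e1) ^ f(e2) = (-4*e1 + 1*e2) ^ (5*e1 - 3*e2)
= (-4)*(-3)*e12 + 1*5*e21
= (12 - 5)*e12
= 7*e12
Coefficient = 7


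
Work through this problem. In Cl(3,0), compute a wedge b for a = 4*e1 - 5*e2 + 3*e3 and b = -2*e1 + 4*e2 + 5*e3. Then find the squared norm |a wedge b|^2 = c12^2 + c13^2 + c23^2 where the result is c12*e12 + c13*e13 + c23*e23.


a wedge b = (a1*b2 - a2*b1)*e12 + (a1*b3 - a3*b1)*e13 + (a2*b3 - a3*b2)*e23
e12 coeff: 4*4 - (-5)*(-2) = 16 - 10 = 6
e13 coeff: 4*5 - 3*(-2) = 20 - (-6) = 26
e23 coeff: (-5)*5 - 3*4 = -25 - 12 = -37
|a wedge b|^2 = 6^2 + 26^2 + (-37)^2
= 36 + 676 + 1369
= 2081


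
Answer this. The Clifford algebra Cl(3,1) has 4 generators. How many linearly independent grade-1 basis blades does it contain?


Number of grade-k basis blades in Cl(p,q) with n = p + q is C(n, k).
n = 3 + 1 = 4
C(4, 1) = 4! / (1! * 3!)
= 24 / (1 * 6)
= 4


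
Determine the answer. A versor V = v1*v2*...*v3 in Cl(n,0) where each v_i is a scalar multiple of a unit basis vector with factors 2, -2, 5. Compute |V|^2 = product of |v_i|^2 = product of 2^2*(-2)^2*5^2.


Each vector v_i has |v_i|^2 = s_i^2
Squared scales: 2^2 = 4, (-2)^2 = 4, 5^2 = 25
|V|^2 = 4 * 4 * 25
= 400


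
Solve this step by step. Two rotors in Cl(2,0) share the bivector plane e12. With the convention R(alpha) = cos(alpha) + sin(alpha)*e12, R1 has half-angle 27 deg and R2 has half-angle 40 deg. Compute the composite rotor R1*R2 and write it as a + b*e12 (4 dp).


Same-plane rotors commute and their half-angles add:
R1*R2 = cos(a1 + a2) + sin(a1 + a2)*e12.
a1 + a2 = 27 + 40 = 67 deg
cos(67 deg) = 0.3907
sin(67 deg) = 0.9205
R1*R2 = 0.3907 + 0.9205*e12


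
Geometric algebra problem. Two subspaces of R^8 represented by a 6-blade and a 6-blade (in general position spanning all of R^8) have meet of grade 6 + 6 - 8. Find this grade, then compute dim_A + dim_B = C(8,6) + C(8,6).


Meet grade = grade(A) + grade(B) - n
= 6 + 6 - 8 = 4
C(8,6) = 28
C(8,6) = 28
dim_A + dim_B = 28 + 28 = 56


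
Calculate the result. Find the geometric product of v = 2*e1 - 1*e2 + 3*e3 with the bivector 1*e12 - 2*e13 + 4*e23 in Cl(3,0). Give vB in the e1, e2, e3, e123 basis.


vB has grade-1 (vector) and grade-3 (trivector) parts: vB = (v _| B) + (v ^ B).
Vector part <vB>_1:
  e1: -v2*b12 - v3*b13 = -(-1)*(1) - (3)*(-2) = 7
  e2: v1*b12 - v3*b23 = (2)*(1) - (3)*(4) = -10
  e3: v1*b13 + v2*b23 = (2)*(-2) + (-1)*(4) = -8
Trivector part <vB>_3:
  e123: v1*b23 - v2*b13 + v3*b12 = (2)*(4) - (-1)*(-2) + (3)*(1) = 9
vB = 7*e1 - 10*e2 - 8*e3 + 9*e123


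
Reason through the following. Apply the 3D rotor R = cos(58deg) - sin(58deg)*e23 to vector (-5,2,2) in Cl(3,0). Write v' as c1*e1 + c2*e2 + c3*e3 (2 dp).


Rotor R = cos(58deg) - sin(58deg)*e23
Rotation angle theta = 2 * 58 = 116 degrees in the e23 plane (e2 -> e3).
The component perpendicular to the plane (e1) is invariant: v'_1 = v1 = -5.00
cos(116deg) = -0.4384, sin(116deg) = 0.8988
v'_2 = v2*cos(theta) - v3*sin(theta) = 2*(-0.4384) - 2*0.8988 = -2.67
v'_3 = v2*sin(theta) + v3*cos(theta) = 2*0.8988 + 2*(-0.4384) = 0.92
v' = -5.00*e1 - 2.67*e2 + 0.92*e3


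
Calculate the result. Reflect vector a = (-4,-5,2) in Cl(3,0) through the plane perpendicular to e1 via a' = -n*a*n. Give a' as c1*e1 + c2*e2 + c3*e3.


Reflection formula: a' = -n*a*n, with n = e1 (unit vector, n^2 = 1).
For reflection through hyperplane perp to e1:
The component along e1 flips sign, others stay.
a = (-4, -5, 2)
a' = (4, -5, 2)
a' = 4*e1 - 5*e2 + 2*e3


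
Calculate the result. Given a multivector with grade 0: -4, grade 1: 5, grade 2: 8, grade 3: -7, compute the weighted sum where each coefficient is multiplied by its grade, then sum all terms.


Grade-weighted sum = sum of grade_k * coefficient_k
0*(-4) = 0
1*5 = 5
2*8 = 16
3*(-7) = -21
Total = 0 + 5 + 16 + (-21) = 0


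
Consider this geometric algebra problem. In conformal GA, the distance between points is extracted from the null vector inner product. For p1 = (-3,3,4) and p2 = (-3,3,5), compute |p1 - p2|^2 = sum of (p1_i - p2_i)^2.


p1 - p2 = (0, 0, -1)
|p1 - p2|^2 = 0^2 + 0^2 + (-1)^2
= 0 + 0 + 1
= 1


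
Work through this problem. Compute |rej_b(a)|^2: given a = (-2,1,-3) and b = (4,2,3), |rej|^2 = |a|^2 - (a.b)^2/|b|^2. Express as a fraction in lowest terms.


|a|^2 = (-2)^2 + 1^2 + (-3)^2 = 14
|b|^2 = 4^2 + 2^2 + 3^2 = 29
a . b = (-2)*4 + 1*2 + (-3)*3 = -15
(a.b)^2 = (-15)^2 = 225
|rej|^2 = 14 - 225/29
= (406 - 225)/29
= 181/29
In lowest terms: 181/29


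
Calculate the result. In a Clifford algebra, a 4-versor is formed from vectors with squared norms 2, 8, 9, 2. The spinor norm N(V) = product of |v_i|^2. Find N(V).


Spinor norm N(V) = |v1|^2 * |v2|^2 * ... * |v4|^2
= 2 * 8 * 9 * 2
Running product: 2, 16, 144, 288
N(V) = 288


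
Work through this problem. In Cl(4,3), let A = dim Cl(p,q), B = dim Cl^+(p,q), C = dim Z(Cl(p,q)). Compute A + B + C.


n = 4 + 3 = 7
Total dim = 2^7 = 128
Even subalgebra dim = 2^6 = 64
n is odd, so center dim = 2
Sum = 128 + 64 + 2 = 194


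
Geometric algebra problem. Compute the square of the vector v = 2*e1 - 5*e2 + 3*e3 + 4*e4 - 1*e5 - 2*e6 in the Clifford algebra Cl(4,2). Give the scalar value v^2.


v^2 = sum of c_i^2 * e_i^2
Positive signature terms (e_i^2 = +1): 2^2 + (-5)^2 + 3^2 + 4^2 = 54
Negative signature terms (e_j^2 = -1): (-1)^2 + (-2)^2 = 5
v^2 = 54 - 5 = 49


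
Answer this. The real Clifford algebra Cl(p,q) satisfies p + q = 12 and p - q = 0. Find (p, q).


We need p + q = 12 and p - q = 0.
Adding: 2p = 12 + 0 = 12, so p = 6.
Then q = 12 - 6 = 6.
(p, q) = (6, 6)


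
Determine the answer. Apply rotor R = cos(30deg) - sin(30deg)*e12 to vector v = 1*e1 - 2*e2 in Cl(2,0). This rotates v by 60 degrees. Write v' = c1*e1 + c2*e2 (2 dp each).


Rotor R = cos(30deg) - sin(30deg)*e12
Rotation angle theta = 2 * 30 = 60 degrees
v' = R*v*~R rotates v by theta.
cos(60deg) = 0.5000, sin(60deg) = 0.8660
v'_1 = 1*cos(60deg) - (-2)*sin(60deg)
= 1*0.5000 - (-2)*0.8660
= 2.23
v'_2 = 1*sin(60deg) + (-2)*cos(60deg)
= 1*0.8660 + (-2)*0.5000
= -0.13
v' = 2.23*e1 - 0.13*e2


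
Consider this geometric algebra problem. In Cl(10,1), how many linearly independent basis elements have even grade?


Even subalgebra dimension = 2^(n-1)
n = 10 + 1 = 11
2^(11 - 1) = 2^10 = 1024
Verification: sum of C(11,k) for even k = 1 + 55 + 330 + 462 + 165 + 11 = 1024
Result = 1024


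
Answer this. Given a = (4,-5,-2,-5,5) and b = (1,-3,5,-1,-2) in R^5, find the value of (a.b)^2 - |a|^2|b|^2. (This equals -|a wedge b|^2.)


a . b = 4*1 + (-5)*(-3) + (-2)*5 + (-5)*(-1) + 5*(-2)
= 4 + 15 + (-10) + 5 + (-10) = 4
|a|^2 = 4^2 + (-5)^2 + (-2)^2 + (-5)^2 + 5^2 = 95
|b|^2 = 1^2 + (-3)^2 + 5^2 + (-1)^2 + (-2)^2 = 40
(a.b)^2 = 4^2 = 16
|a|^2 * |b|^2 = 95 * 40 = 3800
Result = 16 - 3800 = -3784


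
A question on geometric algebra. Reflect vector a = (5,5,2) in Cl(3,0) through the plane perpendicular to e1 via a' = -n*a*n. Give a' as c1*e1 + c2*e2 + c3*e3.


Reflection formula: a' = -n*a*n, with n = e1 (unit vector, n^2 = 1).
For reflection through hyperplane perp to e1:
The component along e1 flips sign, others stay.
a = (5, 5, 2)
a' = (-5, 5, 2)
a' = -5*e1 + 5*e2 + 2*e3


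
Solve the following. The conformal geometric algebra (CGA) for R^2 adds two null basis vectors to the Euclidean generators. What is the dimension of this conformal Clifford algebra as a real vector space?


The conformal model of R^2 uses Cl(3,1): the 2 Euclidean generators plus two extra orthogonal generators e+ (e+^2 = +1) and e- (e-^2 = -1), from which the null vectors e0, einf are built.
Number of generators m = 2 + 2 = 4.
dim Cl(p,q) = 2^m = 2^4 = 16


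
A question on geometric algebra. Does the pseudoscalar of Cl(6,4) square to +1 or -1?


The pseudoscalar I = e1...e_n (product of all n generators) of Cl(p,q) satisfies I^2 = (-1)^(q + n(n-1)/2).
p = 6, q = 4, n = p + q = 10
n(n-1)/2 = 10 * 9 / 2 = 45
Exponent = q + n(n-1)/2 = 4 + 45 = 49
I^2 = (-1)^49 = -1


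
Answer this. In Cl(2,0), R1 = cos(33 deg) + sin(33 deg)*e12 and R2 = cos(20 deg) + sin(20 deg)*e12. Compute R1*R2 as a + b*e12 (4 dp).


Same-plane rotors commute and their half-angles add:
R1*R2 = cos(a1 + a2) + sin(a1 + a2)*e12.
a1 + a2 = 33 + 20 = 53 deg
cos(53 deg) = 0.6018
sin(53 deg) = 0.7986
R1*R2 = 0.6018 + 0.7986*e12


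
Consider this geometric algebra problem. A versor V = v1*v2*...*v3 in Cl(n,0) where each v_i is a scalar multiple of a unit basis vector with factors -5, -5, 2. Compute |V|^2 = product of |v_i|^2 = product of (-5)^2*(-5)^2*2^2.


Each vector v_i has |v_i|^2 = s_i^2
Squared scales: (-5)^2 = 25, (-5)^2 = 25, 2^2 = 4
|V|^2 = 25 * 25 * 4
= 2500


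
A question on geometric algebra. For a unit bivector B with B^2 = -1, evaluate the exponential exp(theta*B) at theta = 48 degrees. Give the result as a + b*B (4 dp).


For a unit bivector B with B^2 = -1, the exponential series gives
e^(theta*B) = cos(theta) + sin(theta)*B (the GA analogue of Euler's formula).
theta = 48 degrees = 0.837758 rad
cos(48 deg) = 0.6691
sin(48 deg) = 0.7431
exp(theta*B) = 0.6691 + 0.7431*B


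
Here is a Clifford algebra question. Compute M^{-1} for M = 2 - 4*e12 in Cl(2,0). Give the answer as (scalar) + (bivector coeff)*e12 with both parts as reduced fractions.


M = 2 - 4*e12, where e12^2 = -1.
Since M commutes with its reverse ~M = a - b*e12, M * ~M = a^2 - b^2*e12^2 = a^2 + b^2.
So M^{-1} = ~M / (a^2 + b^2) = (a - b*e12)/(a^2 + b^2).
a^2 + b^2 = 4 + 16 = 20
Scalar part = 2/20 = 1/10
Bivector coeff = 4/20 = 1/5
M^{-1} = 1/10 + 1/5*e12


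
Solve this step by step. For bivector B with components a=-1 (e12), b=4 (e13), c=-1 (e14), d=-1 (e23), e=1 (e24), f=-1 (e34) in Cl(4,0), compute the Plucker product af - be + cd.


Plucker relation: af - be + cd
a*f = (-1)*(-1) = 1
b*e = 4*1 = 4
c*d = (-1)*(-1) = 1
af - be + cd = 1 - 4 + 1
= -2


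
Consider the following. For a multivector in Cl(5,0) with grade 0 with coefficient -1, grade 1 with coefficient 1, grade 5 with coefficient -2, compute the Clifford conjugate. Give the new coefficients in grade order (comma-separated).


Clifford conjugate sign for grade k: (-1)^(k(k+1)/2)
Grade 0: (-1)^(0*1/2) = (-1)^0 = 1, coeff -1 -> -1
Grade 1: (-1)^(1*2/2) = (-1)^1 = -1, coeff 1 -> -1
Grade 5: (-1)^(5*6/2) = (-1)^15 = -1, coeff -2 -> 2
Conjugated coefficients: -1, -1, 2


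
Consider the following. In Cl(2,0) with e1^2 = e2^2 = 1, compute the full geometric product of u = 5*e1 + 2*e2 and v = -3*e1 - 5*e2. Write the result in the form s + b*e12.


Expand: (5*e1 + 2*e2)(-3*e1 - 5*e2)
= 5*(-3)*e1e1 + 5*(-5)*e1e2 + 2*(-3)*e2e1 + 2*(-5)*e2e2
Using e1^2 = e2^2 = 1, e2e1 = -e1e2:
Scalar part s = 5*(-3) + 2*(-5) = -15 + (-10) = -25
Bivector part b = 5*(-5) - 2*(-3) = -25 - (-6) = -19
uv = -25 - 19*e12


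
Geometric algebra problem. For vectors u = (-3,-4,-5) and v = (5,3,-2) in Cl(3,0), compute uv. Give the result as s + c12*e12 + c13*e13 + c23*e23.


In Cl(3,0): e_i^2 = 1, e_ie_j = -e_je_i for i != j.
Scalar part = u . v = (-3)*5 + (-4)*3 + (-5)*(-2)
= -15 + (-12) + 10 = -17
e12 coeff = (-3)*3 - (-4)*5 = -9 - (-20) = 11
e13 coeff = (-3)*(-2) - (-5)*5 = 6 - (-25) = 31
e23 coeff = (-4)*(-2) - (-5)*3 = 8 - (-15) = 23
uv = -17 + 11*e12 + 31*e13 + 23*e23


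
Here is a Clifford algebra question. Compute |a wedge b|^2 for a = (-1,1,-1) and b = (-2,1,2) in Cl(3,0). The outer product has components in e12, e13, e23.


a wedge b = (a1*b2 - a2*b1)*e12 + (a1*b3 - a3*b1)*e13 + (a2*b3 - a3*b2)*e23
e12 coeff: (-1)*1 - 1*(-2) = -1 - (-2) = 1
e13 coeff: (-1)*2 - (-1)*(-2) = -2 - 2 = -4
e23 coeff: 1*2 - (-1)*1 = 2 - (-1) = 3
|a wedge b|^2 = 1^2 + (-4)^2 + 3^2
= 1 + 16 + 9
= 26


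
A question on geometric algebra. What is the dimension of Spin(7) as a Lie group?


Spin(n) double-covers SO(n); both have Lie algebra so(n) of dimension n(n-1)/2.
n = 7
n(n-1) = 7 * 6 = 42
dim Spin(7) = 42/2 = 21


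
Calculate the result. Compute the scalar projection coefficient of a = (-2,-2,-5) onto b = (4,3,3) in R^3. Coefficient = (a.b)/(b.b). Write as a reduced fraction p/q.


Projection coefficient = (a . b) / (b . b)
a . b = (-2)*4 + (-2)*3 + (-5)*3
= -8 + (-6) + (-15) = -29
b . b = 4^2 + 3^2 + 3^2
= 16 + 9 + 9 = 34
Coefficient = -29/34
In lowest terms: -29/34


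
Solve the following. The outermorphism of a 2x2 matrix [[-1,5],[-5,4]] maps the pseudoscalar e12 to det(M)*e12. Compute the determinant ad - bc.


The outermorphism of a linear map f sends e1^e2 to f(e1)^f(e2).
f(e1) = -1*e1 - 5*e2
f(e2) = 5*e1 + 4*e2
f(e1) ^ f(e2) = (-1*e1 - 5*e2) ^ (5*e1 + 4*e2)
= (-1)*4*e12 + (-5)*5*e21
= (-4 - (-25))*e12
= 21*e12
Coefficient = 21


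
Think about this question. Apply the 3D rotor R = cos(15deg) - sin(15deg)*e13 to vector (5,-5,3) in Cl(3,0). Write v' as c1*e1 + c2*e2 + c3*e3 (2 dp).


Rotor R = cos(15deg) - sin(15deg)*e13
Rotation angle theta = 2 * 15 = 30 degrees in the e13 plane (e1 -> e3).
The component perpendicular to the plane (e2) is invariant: v'_2 = v2 = -5.00
cos(30deg) = 0.8660, sin(30deg) = 0.5000
v'_1 = v1*cos(theta) - v3*sin(theta) = 5*0.8660 - 3*0.5000 = 2.83
v'_3 = v1*sin(theta) + v3*cos(theta) = 5*0.5000 + 3*0.8660 = 5.10
v' = 2.83*e1 - 5.00*e2 + 5.10*e3


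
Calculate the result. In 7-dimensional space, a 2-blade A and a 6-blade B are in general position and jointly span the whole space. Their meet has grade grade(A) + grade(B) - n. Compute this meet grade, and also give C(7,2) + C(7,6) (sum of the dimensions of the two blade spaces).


Meet grade = grade(A) + grade(B) - n
= 2 + 6 - 7 = 1
C(7,2) = 21
C(7,6) = 7
dim_A + dim_B = 21 + 7 = 28


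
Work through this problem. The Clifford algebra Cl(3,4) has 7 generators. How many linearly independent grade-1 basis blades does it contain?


Number of grade-k basis blades in Cl(p,q) with n = p + q is C(n, k).
n = 3 + 4 = 7
C(7, 1) = 7! / (1! * 6!)
= 5040 / (1 * 720)
= 7


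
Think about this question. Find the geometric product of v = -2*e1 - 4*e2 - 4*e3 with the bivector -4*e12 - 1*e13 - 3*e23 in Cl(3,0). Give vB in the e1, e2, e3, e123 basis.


vB has grade-1 (vector) and grade-3 (trivector) parts: vB = (v _| B) + (v ^ B).
Vector part <vB>_1:
  e1: -v2*b12 - v3*b13 = -(-4)*(-4) - (-4)*(-1) = -20
  e2: v1*b12 - v3*b23 = (-2)*(-4) - (-4)*(-3) = -4
  e3: v1*b13 + v2*b23 = (-2)*(-1) + (-4)*(-3) = 14
Trivector part <vB>_3:
  e123: v1*b23 - v2*b13 + v3*b12 = (-2)*(-3) - (-4)*(-1) + (-4)*(-4) = 18
vB = -20*e1 - 4*e2 + 14*e3 + 18*e123


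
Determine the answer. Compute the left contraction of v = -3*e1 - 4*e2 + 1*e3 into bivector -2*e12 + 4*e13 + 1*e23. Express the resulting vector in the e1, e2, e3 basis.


Left contraction v _| B = <vB>_1 (grade-1 part of the geometric product vB).
Using e1_|e12 = e2, e2_|e12 = -e1, e1_|e13 = e3, e3_|e13 = -e1, e2_|e23 = e3, e3_|e23 = -e2:
e1 coeff: -v2*b12 - v3*b13 = -(-4)*(-2) - (1)*(4) = -12
e2 coeff: v1*b12 - v3*b23 = (-3)*(-2) - (1)*(1) = 5
e3 coeff: v1*b13 + v2*b23 = (-3)*(4) + (-4)*(1) = -16
v _| B = -12*e1 + 5*e2 - 16*e3


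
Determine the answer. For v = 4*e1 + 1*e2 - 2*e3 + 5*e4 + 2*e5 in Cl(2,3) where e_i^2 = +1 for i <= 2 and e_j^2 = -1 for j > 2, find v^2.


v^2 = sum of c_i^2 * e_i^2
Positive signature terms (e_i^2 = +1): 4^2 + 1^2 = 17
Negative signature terms (e_j^2 = -1): (-2)^2 + 5^2 + 2^2 = 33
v^2 = 17 - 33 = -16


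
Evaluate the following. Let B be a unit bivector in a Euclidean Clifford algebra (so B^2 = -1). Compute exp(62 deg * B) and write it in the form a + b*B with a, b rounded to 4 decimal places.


For a unit bivector B with B^2 = -1, the exponential series gives
e^(theta*B) = cos(theta) + sin(theta)*B (the GA analogue of Euler's formula).
theta = 62 degrees = 1.082104 rad
cos(62 deg) = 0.4695
sin(62 deg) = 0.8829
exp(theta*B) = 0.4695 + 0.8829*B


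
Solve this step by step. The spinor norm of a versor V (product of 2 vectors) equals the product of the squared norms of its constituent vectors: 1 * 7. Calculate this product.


Spinor norm N(V) = |v1|^2 * |v2|^2 * ... * |v2|^2
= 1 * 7
Running product: 1, 7
N(V) = 7


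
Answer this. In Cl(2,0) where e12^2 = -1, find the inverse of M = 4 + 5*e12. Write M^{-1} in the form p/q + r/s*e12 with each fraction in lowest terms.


M = 4 + 5*e12, where e12^2 = -1.
Since M commutes with its reverse ~M = a - b*e12, M * ~M = a^2 - b^2*e12^2 = a^2 + b^2.
So M^{-1} = ~M / (a^2 + b^2) = (a - b*e12)/(a^2 + b^2).
a^2 + b^2 = 16 + 25 = 41
Scalar part = 4/41 = 4/41
Bivector coeff = -5/41 = -5/41
M^{-1} = 4/41 - 5/41*e12


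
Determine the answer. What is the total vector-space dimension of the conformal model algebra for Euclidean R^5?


The conformal model of R^5 uses Cl(6,1): the 5 Euclidean generators plus two extra orthogonal generators e+ (e+^2 = +1) and e- (e-^2 = -1), from which the null vectors e0, einf are built.
Number of generators m = 5 + 2 = 7.
dim Cl(p,q) = 2^m = 2^7 = 128


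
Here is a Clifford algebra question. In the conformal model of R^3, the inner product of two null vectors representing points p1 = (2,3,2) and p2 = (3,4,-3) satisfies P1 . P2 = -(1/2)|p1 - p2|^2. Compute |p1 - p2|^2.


p1 - p2 = (-1, -1, 5)
|p1 - p2|^2 = (-1)^2 + (-1)^2 + 5^2
= 1 + 1 + 25
= 27


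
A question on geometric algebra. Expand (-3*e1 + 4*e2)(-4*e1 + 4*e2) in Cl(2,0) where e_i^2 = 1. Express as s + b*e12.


Expand: (-3*e1 + 4*e2)(-4*e1 + 4*e2)
= (-3)*(-4)*e1e1 + (-3)*4*e1e2 + 4*(-4)*e2e1 + 4*4*e2e2
Using e1^2 = e2^2 = 1, e2e1 = -e1e2:
Scalar part s = (-3)*(-4) + 4*4 = 12 + 16 = 28
Bivector part b = (-3)*4 - 4*(-4) = -12 - (-16) = 4
uv = 28 + 4*e12
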